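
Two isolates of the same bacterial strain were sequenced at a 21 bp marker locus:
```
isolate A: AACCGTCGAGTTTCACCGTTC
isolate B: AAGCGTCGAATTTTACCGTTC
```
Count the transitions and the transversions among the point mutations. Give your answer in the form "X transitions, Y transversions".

2 transitions, 1 transversion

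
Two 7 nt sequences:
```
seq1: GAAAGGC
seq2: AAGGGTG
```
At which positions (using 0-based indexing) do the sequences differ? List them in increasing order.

Differences at position 0 (G→A), position 2 (A→G), position 3 (A→G), position 5 (G→T), position 6 (C→G).

0, 2, 3, 5, 6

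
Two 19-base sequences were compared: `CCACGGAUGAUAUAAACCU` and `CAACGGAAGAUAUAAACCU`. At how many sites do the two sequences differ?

Mismatches (1-based): site 2: C→A; site 8: U→A.

2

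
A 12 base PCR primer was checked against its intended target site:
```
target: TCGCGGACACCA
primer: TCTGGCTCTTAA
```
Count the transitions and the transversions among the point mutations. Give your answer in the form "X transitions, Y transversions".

1 transition, 6 transversions

Transitions (purine↔purine or pyrimidine↔pyrimidine): 10 C→T.
Transversions (purine↔pyrimidine): 3 G→T, 4 C→G, 6 G→C, 7 A→T, 9 A→T, 11 C→A.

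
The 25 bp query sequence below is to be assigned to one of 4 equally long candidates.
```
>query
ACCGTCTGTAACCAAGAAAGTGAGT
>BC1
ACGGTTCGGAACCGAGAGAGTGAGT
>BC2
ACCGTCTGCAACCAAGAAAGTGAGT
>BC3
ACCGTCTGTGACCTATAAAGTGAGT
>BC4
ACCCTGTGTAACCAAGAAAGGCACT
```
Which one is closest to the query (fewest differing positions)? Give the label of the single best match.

BC2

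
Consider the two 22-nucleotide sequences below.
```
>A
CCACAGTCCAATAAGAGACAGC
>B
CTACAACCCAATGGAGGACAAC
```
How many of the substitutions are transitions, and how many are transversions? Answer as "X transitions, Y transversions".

Transitions (purine↔purine or pyrimidine↔pyrimidine): 2 C→T, 6 G→A, 7 T→C, 13 A→G, 14 A→G, 15 G→A, 16 A→G, 21 G→A.
Transversions (purine↔pyrimidine): none.

8 transitions, 0 transversions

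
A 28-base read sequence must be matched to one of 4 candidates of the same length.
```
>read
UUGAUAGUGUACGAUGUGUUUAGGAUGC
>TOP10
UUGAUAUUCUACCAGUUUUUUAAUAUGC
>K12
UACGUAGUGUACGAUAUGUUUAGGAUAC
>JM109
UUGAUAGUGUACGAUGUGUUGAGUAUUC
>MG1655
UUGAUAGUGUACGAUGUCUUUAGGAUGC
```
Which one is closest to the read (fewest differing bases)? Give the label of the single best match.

MG1655

Hamming distances to read — TOP10: 8; K12: 5; JM109: 3; MG1655: 1.
Smallest is MG1655 with 1 mismatch.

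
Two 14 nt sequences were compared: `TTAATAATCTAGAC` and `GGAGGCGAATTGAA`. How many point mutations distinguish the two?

10

The sequences differ at positions 1, 2, 4, 5, 6, 7, 8, 9, 11, 14 (1-based) — 10 in total.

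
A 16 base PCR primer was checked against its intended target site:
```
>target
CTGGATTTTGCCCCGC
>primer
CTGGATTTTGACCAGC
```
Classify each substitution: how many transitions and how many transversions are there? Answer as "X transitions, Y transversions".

Mismatches (1-based):
base 11: C→A (pyrimidine→purine, transversion)
base 14: C→A (pyrimidine→purine, transversion)

0 transitions, 2 transversions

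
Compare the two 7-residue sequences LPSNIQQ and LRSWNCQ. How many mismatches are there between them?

Comparing position by position, 4 residues differ: 2 (P/R), 4 (N/W), 5 (I/N), 6 (Q/C).

4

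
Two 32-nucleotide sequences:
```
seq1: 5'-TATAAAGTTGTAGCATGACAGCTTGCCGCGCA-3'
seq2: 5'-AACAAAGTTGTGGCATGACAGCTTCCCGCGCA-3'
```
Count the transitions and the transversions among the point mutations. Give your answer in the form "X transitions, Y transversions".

Mismatches (1-based):
site 1: T→A (pyrimidine→purine, transversion)
site 3: T→C (pyrimidine→pyrimidine, transition)
site 12: A→G (purine→purine, transition)
site 25: G→C (purine→pyrimidine, transversion)

2 transitions, 2 transversions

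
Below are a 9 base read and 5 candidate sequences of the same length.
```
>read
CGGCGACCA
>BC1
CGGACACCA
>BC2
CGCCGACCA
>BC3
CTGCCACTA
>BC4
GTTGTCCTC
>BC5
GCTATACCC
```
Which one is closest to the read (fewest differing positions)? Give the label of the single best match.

BC2

BC1 differs at 2 positions; BC2 differs at 1 position; BC3 differs at 3 positions; BC4 differs at 8 positions; BC5 differs at 6 positions. The closest is BC2.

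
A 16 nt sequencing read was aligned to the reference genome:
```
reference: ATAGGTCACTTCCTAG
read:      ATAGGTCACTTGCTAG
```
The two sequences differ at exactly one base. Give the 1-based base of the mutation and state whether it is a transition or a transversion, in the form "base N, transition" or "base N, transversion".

base 12, transversion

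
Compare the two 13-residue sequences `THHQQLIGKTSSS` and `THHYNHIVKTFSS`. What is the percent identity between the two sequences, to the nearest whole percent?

62%

Mismatches at positions 4, 5, 6, 8, 11 (1-based): 5 of 13.
Identical positions: 8/13 = 61.54% → 62%.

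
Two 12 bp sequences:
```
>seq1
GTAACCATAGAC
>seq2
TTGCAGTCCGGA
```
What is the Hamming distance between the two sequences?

10

The sequences differ at bases 1, 3, 4, 5, 6, 7, 8, 9, 11, 12 (1-based) — 10 in total.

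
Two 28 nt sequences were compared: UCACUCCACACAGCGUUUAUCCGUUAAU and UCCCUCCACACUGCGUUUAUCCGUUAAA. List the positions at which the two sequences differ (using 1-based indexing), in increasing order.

3, 12, 28

Differences at position 3 (A→C), position 12 (A→U), position 28 (U→A).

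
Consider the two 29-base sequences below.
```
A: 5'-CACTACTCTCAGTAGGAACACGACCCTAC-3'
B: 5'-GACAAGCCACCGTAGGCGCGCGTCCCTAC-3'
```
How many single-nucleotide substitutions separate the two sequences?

10

Comparing position by position, 10 sites differ: 1 (C/G), 4 (T/A), 6 (C/G), 7 (T/C), 9 (T/A), 11 (A/C), 17 (A/C), 18 (A/G), 20 (A/G), 23 (A/T).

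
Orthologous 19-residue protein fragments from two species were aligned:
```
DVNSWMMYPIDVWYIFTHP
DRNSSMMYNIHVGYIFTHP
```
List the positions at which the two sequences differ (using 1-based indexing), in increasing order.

2, 5, 9, 11, 13

Scanning 1-based: 2: V/R; 5: W/S; 9: P/N; 11: D/H; 13: W/G.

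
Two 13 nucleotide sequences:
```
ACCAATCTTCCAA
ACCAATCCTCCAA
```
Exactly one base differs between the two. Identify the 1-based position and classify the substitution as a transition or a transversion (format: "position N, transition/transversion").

position 8, transition

The sequences differ only at position 8: T→C (pyrimidine→pyrimidine), a transition.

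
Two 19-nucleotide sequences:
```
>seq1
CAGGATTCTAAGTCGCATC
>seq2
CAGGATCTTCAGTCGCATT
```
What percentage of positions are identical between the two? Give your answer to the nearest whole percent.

79%

Mismatches at positions 7, 8, 10, 19 (1-based): 4 of 19.
Identical positions: 15/19 = 78.95% → 79%.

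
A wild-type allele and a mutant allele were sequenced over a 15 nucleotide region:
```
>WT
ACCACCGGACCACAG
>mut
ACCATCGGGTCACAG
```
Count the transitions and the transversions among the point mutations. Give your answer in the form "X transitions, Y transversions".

Mismatches (1-based):
base 5: C→T (pyrimidine→pyrimidine, transition)
base 9: A→G (purine→purine, transition)
base 10: C→T (pyrimidine→pyrimidine, transition)

3 transitions, 0 transversions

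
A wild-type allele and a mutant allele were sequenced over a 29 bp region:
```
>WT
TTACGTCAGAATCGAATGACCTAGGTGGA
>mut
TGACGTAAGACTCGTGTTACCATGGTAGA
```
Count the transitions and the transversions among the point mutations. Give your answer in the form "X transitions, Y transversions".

Transitions (purine↔purine or pyrimidine↔pyrimidine): 16 A→G, 27 G→A.
Transversions (purine↔pyrimidine): 2 T→G, 7 C→A, 11 A→C, 15 A→T, 18 G→T, 22 T→A, 23 A→T.

2 transitions, 7 transversions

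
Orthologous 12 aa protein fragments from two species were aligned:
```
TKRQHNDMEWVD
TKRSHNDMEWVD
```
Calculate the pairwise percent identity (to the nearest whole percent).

92%

1 position differs (4), so 11 of 12 match: 11/12 = 91.67%.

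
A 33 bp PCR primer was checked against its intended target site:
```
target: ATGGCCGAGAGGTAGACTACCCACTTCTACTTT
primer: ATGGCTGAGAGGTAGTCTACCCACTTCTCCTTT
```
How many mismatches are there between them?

Mismatches (1-based): site 6: C→T; site 16: A→T; site 29: A→C.

3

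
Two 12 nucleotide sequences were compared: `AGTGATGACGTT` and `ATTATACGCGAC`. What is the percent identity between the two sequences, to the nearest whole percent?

8 positions differ (2, 4, 5, 6, 7, 8, 11, 12), so 4 of 12 match: 4/12 = 33.33%.

33%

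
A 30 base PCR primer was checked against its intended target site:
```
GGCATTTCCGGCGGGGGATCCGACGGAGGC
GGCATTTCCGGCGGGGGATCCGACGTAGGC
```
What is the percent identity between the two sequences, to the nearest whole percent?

1 position differs (26), so 29 of 30 match: 29/30 = 96.67%.

97%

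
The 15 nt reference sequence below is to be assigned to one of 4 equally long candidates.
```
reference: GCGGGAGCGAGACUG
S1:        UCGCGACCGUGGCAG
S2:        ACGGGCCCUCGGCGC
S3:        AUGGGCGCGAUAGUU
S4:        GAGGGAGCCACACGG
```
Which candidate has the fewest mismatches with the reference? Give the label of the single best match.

S1 differs at 6 bases; S2 differs at 8 bases; S3 differs at 6 bases; S4 differs at 4 bases. The closest is S4.

S4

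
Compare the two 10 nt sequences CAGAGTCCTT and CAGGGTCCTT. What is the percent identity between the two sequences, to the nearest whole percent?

1 position differs (4), so 9 of 10 match: 9/10 = 90%.

90%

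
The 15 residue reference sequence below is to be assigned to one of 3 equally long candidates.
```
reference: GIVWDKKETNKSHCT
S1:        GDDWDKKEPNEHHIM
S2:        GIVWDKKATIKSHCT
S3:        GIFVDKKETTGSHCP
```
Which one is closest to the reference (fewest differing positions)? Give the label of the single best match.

Hamming distances to reference — S1: 7; S2: 2; S3: 5.
Smallest is S2 with 2 mismatches.

S2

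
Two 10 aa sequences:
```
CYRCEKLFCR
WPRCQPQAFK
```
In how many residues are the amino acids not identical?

8

The sequences differ at residues 1, 2, 5, 6, 7, 8, 9, 10 (1-based) — 8 in total.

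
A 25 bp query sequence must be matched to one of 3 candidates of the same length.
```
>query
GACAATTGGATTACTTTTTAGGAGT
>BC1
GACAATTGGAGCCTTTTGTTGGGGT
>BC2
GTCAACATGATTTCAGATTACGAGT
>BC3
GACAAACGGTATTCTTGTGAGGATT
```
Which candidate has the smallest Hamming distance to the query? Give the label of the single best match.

BC1

Hamming distances to query — BC1: 7; BC2: 9; BC3: 8.
Smallest is BC1 with 7 mismatches.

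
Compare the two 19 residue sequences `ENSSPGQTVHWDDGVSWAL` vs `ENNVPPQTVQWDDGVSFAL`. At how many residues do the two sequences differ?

5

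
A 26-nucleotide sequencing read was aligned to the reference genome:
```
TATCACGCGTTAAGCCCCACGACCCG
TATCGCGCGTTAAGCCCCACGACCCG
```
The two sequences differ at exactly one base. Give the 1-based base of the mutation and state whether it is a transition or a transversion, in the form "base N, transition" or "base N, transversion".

base 5, transition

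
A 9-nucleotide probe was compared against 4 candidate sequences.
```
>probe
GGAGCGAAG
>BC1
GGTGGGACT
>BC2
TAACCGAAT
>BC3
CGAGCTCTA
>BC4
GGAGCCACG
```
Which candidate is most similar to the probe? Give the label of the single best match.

BC4

Hamming distances to probe — BC1: 4; BC2: 4; BC3: 5; BC4: 2.
Smallest is BC4 with 2 mismatches.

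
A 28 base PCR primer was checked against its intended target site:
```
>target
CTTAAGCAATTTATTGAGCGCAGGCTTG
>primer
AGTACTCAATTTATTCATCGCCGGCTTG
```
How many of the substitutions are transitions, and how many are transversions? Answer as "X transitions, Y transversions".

0 transitions, 7 transversions

Mismatches (1-based):
site 1: C→A (pyrimidine→purine, transversion)
site 2: T→G (pyrimidine→purine, transversion)
site 5: A→C (purine→pyrimidine, transversion)
site 6: G→T (purine→pyrimidine, transversion)
site 16: G→C (purine→pyrimidine, transversion)
site 18: G→T (purine→pyrimidine, transversion)
site 22: A→C (purine→pyrimidine, transversion)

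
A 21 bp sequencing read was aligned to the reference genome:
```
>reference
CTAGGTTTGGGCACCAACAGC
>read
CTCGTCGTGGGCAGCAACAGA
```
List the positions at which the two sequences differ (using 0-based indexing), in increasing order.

Differences at position 2 (A→C), position 4 (G→T), position 5 (T→C), position 6 (T→G), position 13 (C→G), position 20 (C→A).

2, 4, 5, 6, 13, 20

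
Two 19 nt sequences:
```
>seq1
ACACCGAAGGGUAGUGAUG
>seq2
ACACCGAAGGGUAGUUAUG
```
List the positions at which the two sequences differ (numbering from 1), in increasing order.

Differences at position 16 (G→U).

16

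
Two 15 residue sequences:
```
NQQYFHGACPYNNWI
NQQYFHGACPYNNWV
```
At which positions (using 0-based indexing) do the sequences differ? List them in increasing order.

Scanning 0-based: 14: I/V.

14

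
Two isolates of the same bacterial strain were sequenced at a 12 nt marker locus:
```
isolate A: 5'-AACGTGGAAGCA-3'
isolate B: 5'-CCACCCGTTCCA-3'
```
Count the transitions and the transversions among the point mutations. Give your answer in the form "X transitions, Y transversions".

Mismatches (1-based):
position 1: A→C (purine→pyrimidine, transversion)
position 2: A→C (purine→pyrimidine, transversion)
position 3: C→A (pyrimidine→purine, transversion)
position 4: G→C (purine→pyrimidine, transversion)
position 5: T→C (pyrimidine→pyrimidine, transition)
position 6: G→C (purine→pyrimidine, transversion)
position 8: A→T (purine→pyrimidine, transversion)
position 9: A→T (purine→pyrimidine, transversion)
position 10: G→C (purine→pyrimidine, transversion)

1 transition, 8 transversions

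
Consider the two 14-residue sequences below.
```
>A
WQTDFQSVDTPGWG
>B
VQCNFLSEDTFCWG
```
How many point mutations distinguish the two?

7

Mismatches (1-based): position 1: W→V; position 3: T→C; position 4: D→N; position 6: Q→L; position 8: V→E; position 11: P→F; position 12: G→C.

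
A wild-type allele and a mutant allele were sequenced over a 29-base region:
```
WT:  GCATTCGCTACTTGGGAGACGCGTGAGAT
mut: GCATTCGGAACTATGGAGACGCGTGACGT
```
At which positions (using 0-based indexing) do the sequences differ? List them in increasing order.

7, 8, 12, 13, 26, 27

Differences at position 7 (C→G), position 8 (T→A), position 12 (T→A), position 13 (G→T), position 26 (G→C), position 27 (A→G).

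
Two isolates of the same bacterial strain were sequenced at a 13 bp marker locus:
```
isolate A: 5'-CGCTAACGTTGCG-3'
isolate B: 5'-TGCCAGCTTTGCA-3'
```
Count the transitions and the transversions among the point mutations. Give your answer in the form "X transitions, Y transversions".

Mismatches (1-based):
base 1: C→T (pyrimidine→pyrimidine, transition)
base 4: T→C (pyrimidine→pyrimidine, transition)
base 6: A→G (purine→purine, transition)
base 8: G→T (purine→pyrimidine, transversion)
base 13: G→A (purine→purine, transition)

4 transitions, 1 transversion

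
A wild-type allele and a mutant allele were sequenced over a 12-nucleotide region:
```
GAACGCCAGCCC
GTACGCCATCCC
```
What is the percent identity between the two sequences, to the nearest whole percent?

Mismatches at positions 2, 9 (1-based): 2 of 12.
Identical positions: 10/12 = 83.33% → 83%.

83%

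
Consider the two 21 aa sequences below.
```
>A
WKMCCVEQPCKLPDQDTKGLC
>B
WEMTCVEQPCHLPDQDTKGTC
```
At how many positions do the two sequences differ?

4

The sequences differ at positions 2, 4, 11, 20 (1-based) — 4 in total.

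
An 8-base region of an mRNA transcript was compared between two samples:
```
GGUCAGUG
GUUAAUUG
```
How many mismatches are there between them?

3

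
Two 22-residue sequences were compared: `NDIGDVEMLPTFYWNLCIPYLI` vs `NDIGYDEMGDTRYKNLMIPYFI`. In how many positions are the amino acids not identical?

8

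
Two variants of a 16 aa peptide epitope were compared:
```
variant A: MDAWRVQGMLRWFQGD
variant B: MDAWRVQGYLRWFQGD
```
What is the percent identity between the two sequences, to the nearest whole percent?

1 position differs (9), so 15 of 16 match: 15/16 = 93.75%.

94%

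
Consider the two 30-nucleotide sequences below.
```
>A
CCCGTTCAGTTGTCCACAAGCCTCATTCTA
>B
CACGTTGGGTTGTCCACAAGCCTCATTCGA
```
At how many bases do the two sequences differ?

The sequences differ at bases 2, 7, 8, 29 (1-based) — 4 in total.

4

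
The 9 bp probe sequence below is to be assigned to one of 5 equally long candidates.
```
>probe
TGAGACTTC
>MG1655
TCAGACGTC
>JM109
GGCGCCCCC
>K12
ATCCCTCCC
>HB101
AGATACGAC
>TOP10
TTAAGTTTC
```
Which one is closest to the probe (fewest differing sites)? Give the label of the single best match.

MG1655

MG1655 differs at 2 sites; JM109 differs at 5 sites; K12 differs at 8 sites; HB101 differs at 4 sites; TOP10 differs at 4 sites. The closest is MG1655.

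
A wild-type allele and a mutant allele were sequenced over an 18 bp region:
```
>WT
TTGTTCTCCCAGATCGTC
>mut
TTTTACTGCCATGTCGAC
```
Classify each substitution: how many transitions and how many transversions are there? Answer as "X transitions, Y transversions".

1 transition, 5 transversions

Mismatches (1-based):
base 3: G→T (purine→pyrimidine, transversion)
base 5: T→A (pyrimidine→purine, transversion)
base 8: C→G (pyrimidine→purine, transversion)
base 12: G→T (purine→pyrimidine, transversion)
base 13: A→G (purine→purine, transition)
base 17: T→A (pyrimidine→purine, transversion)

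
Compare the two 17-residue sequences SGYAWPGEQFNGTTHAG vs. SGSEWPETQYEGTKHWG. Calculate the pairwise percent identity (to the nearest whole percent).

53%

Mismatches at positions 3, 4, 7, 8, 10, 11, 14, 16 (1-based): 8 of 17.
Identical positions: 9/17 = 52.94% → 53%.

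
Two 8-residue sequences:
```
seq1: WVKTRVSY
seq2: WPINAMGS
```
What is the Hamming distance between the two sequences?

Comparing position by position, 7 positions differ: 2 (V/P), 3 (K/I), 4 (T/N), 5 (R/A), 6 (V/M), 7 (S/G), 8 (Y/S).

7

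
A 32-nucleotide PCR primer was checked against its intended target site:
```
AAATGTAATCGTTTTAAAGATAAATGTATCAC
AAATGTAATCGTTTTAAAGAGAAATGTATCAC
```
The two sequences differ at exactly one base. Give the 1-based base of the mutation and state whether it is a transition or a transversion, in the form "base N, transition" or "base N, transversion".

Base 21 changes T→G. T is a pyrimidine and G is a purine, so this is a transversion.

base 21, transversion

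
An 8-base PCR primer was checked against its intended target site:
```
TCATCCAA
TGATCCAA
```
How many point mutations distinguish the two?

The sequences differ at sites 2 (1-based) — 1 in total.

1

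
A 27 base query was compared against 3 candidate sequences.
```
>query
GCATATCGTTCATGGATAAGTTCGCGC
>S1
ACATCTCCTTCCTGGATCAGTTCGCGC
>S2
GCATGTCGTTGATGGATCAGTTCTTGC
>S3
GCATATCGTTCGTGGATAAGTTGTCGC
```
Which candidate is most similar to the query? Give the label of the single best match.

S3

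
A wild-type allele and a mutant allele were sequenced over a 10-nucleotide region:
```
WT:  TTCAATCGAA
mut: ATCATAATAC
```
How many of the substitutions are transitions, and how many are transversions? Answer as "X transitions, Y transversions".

Transitions (purine↔purine or pyrimidine↔pyrimidine): none.
Transversions (purine↔pyrimidine): 1 T→A, 5 A→T, 6 T→A, 7 C→A, 8 G→T, 10 A→C.

0 transitions, 6 transversions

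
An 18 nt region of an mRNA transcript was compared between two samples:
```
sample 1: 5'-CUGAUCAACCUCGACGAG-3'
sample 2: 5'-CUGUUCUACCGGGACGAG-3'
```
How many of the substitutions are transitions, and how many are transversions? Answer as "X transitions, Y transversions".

Transitions (purine↔purine or pyrimidine↔pyrimidine): none.
Transversions (purine↔pyrimidine): 4 A→U, 7 A→U, 11 U→G, 12 C→G.

0 transitions, 4 transversions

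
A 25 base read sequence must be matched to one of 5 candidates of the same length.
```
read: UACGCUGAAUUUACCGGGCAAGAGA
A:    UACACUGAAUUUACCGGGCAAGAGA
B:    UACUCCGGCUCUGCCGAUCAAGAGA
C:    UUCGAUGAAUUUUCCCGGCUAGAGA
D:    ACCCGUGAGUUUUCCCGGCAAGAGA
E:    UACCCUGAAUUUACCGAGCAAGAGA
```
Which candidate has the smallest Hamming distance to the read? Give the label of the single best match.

Hamming distances to read — A: 1; B: 8; C: 5; D: 7; E: 2.
Smallest is A with 1 mismatch.

A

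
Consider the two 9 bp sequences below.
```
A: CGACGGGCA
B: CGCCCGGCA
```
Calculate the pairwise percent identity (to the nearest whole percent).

78%

Mismatches at positions 3, 5 (1-based): 2 of 9.
Identical positions: 7/9 = 77.78% → 78%.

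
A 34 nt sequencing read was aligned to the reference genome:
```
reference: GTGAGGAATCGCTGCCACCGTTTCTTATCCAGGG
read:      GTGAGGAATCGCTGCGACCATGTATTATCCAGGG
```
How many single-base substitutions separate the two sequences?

4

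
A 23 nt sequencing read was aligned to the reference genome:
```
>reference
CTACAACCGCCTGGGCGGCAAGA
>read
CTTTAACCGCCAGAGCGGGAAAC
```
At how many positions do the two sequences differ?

Comparing position by position, 7 positions differ: 3 (A/T), 4 (C/T), 12 (T/A), 14 (G/A), 19 (C/G), 22 (G/A), 23 (A/C).

7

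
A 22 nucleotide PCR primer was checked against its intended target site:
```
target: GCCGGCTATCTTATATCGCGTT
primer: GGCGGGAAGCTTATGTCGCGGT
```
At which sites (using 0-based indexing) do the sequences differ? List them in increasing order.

1, 5, 6, 8, 14, 20

Differences at site 1 (C→G), site 5 (C→G), site 6 (T→A), site 8 (T→G), site 14 (A→G), site 20 (T→G).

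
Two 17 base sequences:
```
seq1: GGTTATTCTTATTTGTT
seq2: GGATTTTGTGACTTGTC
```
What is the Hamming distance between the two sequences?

Mismatches (1-based): base 3: T→A; base 5: A→T; base 8: C→G; base 10: T→G; base 12: T→C; base 17: T→C.

6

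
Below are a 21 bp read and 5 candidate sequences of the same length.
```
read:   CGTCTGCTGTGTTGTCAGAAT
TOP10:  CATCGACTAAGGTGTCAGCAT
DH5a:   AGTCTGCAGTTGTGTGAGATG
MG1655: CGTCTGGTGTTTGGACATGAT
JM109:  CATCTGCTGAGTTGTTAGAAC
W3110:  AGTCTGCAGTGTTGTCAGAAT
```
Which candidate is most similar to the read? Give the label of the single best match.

W3110

Hamming distances to read — TOP10: 7; DH5a: 7; MG1655: 6; JM109: 4; W3110: 2.
Smallest is W3110 with 2 mismatches.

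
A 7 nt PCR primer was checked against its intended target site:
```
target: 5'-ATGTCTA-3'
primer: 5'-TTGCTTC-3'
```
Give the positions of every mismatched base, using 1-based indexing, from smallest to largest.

Differences at position 1 (A→T), position 4 (T→C), position 5 (C→T), position 7 (A→C).

1, 4, 5, 7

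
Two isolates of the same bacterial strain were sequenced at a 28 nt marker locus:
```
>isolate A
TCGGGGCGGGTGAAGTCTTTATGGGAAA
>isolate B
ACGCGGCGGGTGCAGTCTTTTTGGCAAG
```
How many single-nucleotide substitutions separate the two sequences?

6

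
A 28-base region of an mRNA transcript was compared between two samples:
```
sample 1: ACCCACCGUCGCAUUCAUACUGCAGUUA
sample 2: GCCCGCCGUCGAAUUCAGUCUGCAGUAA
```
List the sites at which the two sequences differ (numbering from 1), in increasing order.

Differences at site 1 (A→G), site 5 (A→G), site 12 (C→A), site 18 (U→G), site 19 (A→U), site 27 (U→A).

1, 5, 12, 18, 19, 27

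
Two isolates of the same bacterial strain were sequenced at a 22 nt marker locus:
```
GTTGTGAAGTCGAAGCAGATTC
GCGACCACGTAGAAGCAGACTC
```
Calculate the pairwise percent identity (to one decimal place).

63.6%

Mismatches at positions 2, 3, 4, 5, 6, 8, 11, 20 (1-based): 8 of 22.
Identical positions: 14/22 = 63.64% → 63.6%.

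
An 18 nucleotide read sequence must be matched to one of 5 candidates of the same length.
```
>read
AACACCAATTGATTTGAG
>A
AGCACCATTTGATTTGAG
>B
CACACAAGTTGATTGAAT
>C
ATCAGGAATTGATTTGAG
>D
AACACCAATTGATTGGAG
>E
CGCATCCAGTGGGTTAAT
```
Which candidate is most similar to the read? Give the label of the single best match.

Hamming distances to read — A: 2; B: 6; C: 3; D: 1; E: 9.
Smallest is D with 1 mismatch.

D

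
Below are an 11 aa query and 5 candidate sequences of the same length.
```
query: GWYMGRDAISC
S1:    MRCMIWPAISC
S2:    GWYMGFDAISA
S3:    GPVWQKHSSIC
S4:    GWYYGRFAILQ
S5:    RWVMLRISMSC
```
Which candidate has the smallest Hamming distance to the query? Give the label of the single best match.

S1 differs at 6 positions; S2 differs at 2 positions; S3 differs at 9 positions; S4 differs at 4 positions; S5 differs at 6 positions. The closest is S2.

S2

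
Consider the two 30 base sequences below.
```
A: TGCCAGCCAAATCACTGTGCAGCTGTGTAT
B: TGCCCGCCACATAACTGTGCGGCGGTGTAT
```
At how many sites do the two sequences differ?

The sequences differ at sites 5, 10, 13, 21, 24 (1-based) — 5 in total.

5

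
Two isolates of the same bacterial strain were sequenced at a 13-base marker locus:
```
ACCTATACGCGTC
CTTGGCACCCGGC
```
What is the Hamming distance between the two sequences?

The sequences differ at bases 1, 2, 3, 4, 5, 6, 9, 12 (1-based) — 8 in total.

8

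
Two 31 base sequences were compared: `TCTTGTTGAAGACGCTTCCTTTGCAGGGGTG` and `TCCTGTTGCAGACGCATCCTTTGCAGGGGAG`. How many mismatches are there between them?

Comparing position by position, 4 bases differ: 3 (T/C), 9 (A/C), 16 (T/A), 30 (T/A).

4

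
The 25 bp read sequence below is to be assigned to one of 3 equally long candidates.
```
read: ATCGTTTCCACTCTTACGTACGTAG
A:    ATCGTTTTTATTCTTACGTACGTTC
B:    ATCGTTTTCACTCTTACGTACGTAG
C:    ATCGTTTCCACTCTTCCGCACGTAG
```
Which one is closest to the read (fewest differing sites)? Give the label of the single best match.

A differs at 5 sites; B differs at 1 site; C differs at 2 sites. The closest is B.

B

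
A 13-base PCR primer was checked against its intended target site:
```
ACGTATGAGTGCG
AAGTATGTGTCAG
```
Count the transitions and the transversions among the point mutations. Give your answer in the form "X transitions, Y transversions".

0 transitions, 4 transversions

Mismatches (1-based):
site 2: C→A (pyrimidine→purine, transversion)
site 8: A→T (purine→pyrimidine, transversion)
site 11: G→C (purine→pyrimidine, transversion)
site 12: C→A (pyrimidine→purine, transversion)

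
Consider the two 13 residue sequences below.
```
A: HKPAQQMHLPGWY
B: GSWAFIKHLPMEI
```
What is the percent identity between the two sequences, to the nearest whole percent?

31%

Mismatches at positions 1, 2, 3, 5, 6, 7, 11, 12, 13 (1-based): 9 of 13.
Identical positions: 4/13 = 30.77% → 31%.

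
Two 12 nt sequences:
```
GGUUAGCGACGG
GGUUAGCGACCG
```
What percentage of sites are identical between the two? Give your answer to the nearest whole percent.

1 position differs (11), so 11 of 12 match: 11/12 = 91.67%.

92%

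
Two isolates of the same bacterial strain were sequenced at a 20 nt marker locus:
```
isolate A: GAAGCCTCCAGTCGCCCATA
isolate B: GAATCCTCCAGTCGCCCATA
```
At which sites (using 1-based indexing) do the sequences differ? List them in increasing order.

Differences at site 4 (G→T).

4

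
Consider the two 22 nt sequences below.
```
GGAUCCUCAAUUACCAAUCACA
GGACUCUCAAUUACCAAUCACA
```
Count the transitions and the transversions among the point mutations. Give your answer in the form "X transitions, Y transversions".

2 transitions, 0 transversions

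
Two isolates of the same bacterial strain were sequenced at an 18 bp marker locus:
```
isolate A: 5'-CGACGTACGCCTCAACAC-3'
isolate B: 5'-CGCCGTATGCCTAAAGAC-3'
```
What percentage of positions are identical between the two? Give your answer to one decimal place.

77.8%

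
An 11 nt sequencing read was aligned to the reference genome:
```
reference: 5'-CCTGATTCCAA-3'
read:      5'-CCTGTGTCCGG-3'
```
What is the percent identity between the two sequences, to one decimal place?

63.6%

Mismatches at positions 5, 6, 10, 11 (1-based): 4 of 11.
Identical positions: 7/11 = 63.64% → 63.6%.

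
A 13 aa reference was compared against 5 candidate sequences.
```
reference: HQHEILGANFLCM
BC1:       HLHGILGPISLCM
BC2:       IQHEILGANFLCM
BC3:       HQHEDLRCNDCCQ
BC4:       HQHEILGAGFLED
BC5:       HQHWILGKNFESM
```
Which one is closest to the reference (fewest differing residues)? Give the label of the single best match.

BC2

Hamming distances to reference — BC1: 5; BC2: 1; BC3: 6; BC4: 3; BC5: 4.
Smallest is BC2 with 1 mismatch.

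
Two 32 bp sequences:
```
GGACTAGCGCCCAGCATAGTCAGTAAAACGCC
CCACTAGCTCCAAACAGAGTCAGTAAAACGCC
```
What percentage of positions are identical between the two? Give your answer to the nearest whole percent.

81%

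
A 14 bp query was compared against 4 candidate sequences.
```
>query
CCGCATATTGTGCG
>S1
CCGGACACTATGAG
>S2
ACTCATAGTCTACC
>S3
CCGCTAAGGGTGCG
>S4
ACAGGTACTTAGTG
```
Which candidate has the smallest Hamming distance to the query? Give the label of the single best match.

S3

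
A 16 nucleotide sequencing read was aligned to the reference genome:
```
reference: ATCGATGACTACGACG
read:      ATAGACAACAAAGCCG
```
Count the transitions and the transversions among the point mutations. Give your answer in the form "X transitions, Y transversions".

Transitions (purine↔purine or pyrimidine↔pyrimidine): 6 T→C, 7 G→A.
Transversions (purine↔pyrimidine): 3 C→A, 10 T→A, 12 C→A, 14 A→C.

2 transitions, 4 transversions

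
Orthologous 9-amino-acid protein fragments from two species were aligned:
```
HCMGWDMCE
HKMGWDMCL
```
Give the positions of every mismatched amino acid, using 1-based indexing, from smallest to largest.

Differences at position 2 (C→K), position 9 (E→L).

2, 9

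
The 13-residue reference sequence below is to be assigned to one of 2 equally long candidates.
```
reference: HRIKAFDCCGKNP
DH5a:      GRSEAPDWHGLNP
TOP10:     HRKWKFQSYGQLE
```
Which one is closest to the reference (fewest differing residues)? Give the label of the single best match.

DH5a

Hamming distances to reference — DH5a: 7; TOP10: 9.
Smallest is DH5a with 7 mismatches.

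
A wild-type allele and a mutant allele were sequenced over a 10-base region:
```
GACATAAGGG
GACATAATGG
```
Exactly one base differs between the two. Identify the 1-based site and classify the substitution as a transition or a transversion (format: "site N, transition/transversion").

site 8, transversion

Site 8 changes G→T. G is a purine and T is a pyrimidine, so this is a transversion.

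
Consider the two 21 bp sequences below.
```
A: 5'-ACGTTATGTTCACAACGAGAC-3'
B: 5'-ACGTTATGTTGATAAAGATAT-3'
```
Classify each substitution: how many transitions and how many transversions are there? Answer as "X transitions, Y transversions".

2 transitions, 3 transversions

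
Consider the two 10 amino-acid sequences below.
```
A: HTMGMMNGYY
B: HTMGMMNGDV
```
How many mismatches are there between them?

The sequences differ at positions 9, 10 (1-based) — 2 in total.

2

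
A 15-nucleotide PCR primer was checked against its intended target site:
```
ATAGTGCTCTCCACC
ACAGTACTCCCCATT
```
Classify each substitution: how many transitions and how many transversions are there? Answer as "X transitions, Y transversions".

5 transitions, 0 transversions

Transitions (purine↔purine or pyrimidine↔pyrimidine): 2 T→C, 6 G→A, 10 T→C, 14 C→T, 15 C→T.
Transversions (purine↔pyrimidine): none.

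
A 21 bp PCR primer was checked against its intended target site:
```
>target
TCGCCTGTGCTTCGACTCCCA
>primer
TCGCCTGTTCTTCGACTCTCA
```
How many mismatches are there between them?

2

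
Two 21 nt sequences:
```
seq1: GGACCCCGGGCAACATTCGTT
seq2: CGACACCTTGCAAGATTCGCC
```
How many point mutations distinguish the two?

Comparing position by position, 7 sites differ: 1 (G/C), 5 (C/A), 8 (G/T), 9 (G/T), 14 (C/G), 20 (T/C), 21 (T/C).

7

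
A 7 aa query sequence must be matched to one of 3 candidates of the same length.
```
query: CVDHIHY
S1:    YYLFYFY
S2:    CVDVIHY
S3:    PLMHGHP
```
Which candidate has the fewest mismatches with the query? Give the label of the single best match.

Hamming distances to query — S1: 6; S2: 1; S3: 5.
Smallest is S2 with 1 mismatch.

S2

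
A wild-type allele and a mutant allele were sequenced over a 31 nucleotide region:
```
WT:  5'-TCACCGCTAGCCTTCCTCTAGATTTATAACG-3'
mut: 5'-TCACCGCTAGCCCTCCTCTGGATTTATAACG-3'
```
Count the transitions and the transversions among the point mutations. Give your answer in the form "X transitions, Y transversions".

2 transitions, 0 transversions

Transitions (purine↔purine or pyrimidine↔pyrimidine): 13 T→C, 20 A→G.
Transversions (purine↔pyrimidine): none.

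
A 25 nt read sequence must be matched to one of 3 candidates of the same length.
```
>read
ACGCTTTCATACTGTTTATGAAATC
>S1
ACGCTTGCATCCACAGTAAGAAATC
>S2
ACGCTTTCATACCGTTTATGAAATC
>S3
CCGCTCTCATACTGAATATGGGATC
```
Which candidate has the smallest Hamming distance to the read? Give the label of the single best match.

S1 differs at 7 positions; S2 differs at 1 position; S3 differs at 6 positions. The closest is S2.

S2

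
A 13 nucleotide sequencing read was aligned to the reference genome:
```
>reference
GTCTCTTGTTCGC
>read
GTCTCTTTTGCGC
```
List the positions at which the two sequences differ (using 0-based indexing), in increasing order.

Scanning 0-based: 7: G/T; 9: T/G.

7, 9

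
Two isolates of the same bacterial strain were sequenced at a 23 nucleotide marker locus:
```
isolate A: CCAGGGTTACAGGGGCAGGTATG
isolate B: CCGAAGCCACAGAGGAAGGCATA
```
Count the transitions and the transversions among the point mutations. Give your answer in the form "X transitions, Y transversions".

8 transitions, 1 transversion

Mismatches (1-based):
base 3: A→G (purine→purine, transition)
base 4: G→A (purine→purine, transition)
base 5: G→A (purine→purine, transition)
base 7: T→C (pyrimidine→pyrimidine, transition)
base 8: T→C (pyrimidine→pyrimidine, transition)
base 13: G→A (purine→purine, transition)
base 16: C→A (pyrimidine→purine, transversion)
base 20: T→C (pyrimidine→pyrimidine, transition)
base 23: G→A (purine→purine, transition)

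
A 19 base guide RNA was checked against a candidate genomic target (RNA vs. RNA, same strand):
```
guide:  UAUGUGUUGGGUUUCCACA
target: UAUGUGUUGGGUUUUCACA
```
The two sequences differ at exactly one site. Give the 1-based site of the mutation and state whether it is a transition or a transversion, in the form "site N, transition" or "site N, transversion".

site 15, transition

The sequences differ only at site 15: C→U (pyrimidine→pyrimidine), a transition.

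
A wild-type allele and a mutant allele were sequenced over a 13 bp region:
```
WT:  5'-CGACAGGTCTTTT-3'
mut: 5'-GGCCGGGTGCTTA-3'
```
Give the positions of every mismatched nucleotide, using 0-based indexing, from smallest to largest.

Differences at position 0 (C→G), position 2 (A→C), position 4 (A→G), position 8 (C→G), position 9 (T→C), position 12 (T→A).

0, 2, 4, 8, 9, 12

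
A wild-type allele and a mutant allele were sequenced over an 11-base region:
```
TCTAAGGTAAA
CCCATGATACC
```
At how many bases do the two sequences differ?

The sequences differ at bases 1, 3, 5, 7, 10, 11 (1-based) — 6 in total.

6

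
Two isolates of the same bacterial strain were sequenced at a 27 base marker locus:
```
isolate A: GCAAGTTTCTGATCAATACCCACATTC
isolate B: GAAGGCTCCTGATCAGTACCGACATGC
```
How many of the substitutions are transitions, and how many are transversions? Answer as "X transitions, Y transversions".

4 transitions, 3 transversions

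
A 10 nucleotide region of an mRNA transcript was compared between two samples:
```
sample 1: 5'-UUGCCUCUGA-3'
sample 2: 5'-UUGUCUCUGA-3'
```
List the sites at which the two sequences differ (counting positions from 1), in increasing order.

4

Scanning 1-based: 4: C/U.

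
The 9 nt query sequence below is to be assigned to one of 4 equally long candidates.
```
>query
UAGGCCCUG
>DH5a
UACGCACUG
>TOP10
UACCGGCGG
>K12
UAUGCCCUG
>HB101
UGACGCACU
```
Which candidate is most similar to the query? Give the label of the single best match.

K12

DH5a differs at 2 sites; TOP10 differs at 5 sites; K12 differs at 1 site; HB101 differs at 7 sites. The closest is K12.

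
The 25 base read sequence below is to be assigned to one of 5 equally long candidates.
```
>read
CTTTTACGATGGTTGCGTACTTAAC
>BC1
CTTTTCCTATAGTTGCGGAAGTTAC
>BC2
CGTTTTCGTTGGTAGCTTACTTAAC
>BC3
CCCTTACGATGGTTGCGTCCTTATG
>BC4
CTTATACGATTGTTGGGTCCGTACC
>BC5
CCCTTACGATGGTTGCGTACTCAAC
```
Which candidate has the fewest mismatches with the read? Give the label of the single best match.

BC5

BC1 differs at 7 bases; BC2 differs at 5 bases; BC3 differs at 5 bases; BC4 differs at 6 bases; BC5 differs at 3 bases. The closest is BC5.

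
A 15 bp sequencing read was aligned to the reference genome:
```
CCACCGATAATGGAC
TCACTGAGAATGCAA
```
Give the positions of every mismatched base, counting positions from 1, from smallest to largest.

1, 5, 8, 13, 15

Scanning 1-based: 1: C/T; 5: C/T; 8: T/G; 13: G/C; 15: C/A.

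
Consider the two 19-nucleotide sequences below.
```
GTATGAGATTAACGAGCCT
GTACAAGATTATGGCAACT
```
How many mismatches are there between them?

Comparing position by position, 7 bases differ: 4 (T/C), 5 (G/A), 12 (A/T), 13 (C/G), 15 (A/C), 16 (G/A), 17 (C/A).

7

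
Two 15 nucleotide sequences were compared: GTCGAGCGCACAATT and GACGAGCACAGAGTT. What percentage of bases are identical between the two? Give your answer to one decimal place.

73.3%

4 positions differ (2, 8, 11, 13), so 11 of 15 match: 11/15 = 73.33%.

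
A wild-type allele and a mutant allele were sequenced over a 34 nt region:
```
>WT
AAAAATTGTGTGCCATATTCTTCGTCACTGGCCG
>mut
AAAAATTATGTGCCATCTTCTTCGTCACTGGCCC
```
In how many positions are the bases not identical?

3

Mismatches (1-based): position 8: G→A; position 17: A→C; position 34: G→C.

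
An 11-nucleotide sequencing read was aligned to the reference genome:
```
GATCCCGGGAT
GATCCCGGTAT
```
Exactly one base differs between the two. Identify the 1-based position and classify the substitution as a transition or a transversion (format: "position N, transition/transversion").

position 9, transversion

Position 9 changes G→T. G is a purine and T is a pyrimidine, so this is a transversion.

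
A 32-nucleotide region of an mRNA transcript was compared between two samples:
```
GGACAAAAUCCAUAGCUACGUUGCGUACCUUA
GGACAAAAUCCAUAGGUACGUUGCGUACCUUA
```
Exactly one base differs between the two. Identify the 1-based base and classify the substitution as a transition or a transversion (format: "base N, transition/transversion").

base 16, transversion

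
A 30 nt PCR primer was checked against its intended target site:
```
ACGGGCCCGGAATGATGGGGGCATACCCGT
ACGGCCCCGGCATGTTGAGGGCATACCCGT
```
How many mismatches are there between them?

4

The sequences differ at bases 5, 11, 15, 18 (1-based) — 4 in total.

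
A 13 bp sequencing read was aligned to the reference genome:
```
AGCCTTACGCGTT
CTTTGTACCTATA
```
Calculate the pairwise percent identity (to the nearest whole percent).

9 positions differ (1, 2, 3, 4, 5, 9, 10, 11, 13), so 4 of 13 match: 4/13 = 30.77%.

31%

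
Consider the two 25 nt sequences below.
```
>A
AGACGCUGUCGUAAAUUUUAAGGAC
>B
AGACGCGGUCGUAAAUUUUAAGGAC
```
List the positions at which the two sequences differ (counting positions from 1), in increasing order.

Scanning 1-based: 7: U/G.

7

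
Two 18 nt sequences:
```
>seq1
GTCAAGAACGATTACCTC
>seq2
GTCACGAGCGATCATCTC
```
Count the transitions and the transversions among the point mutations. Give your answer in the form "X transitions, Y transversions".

3 transitions, 1 transversion

Transitions (purine↔purine or pyrimidine↔pyrimidine): 8 A→G, 13 T→C, 15 C→T.
Transversions (purine↔pyrimidine): 5 A→C.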